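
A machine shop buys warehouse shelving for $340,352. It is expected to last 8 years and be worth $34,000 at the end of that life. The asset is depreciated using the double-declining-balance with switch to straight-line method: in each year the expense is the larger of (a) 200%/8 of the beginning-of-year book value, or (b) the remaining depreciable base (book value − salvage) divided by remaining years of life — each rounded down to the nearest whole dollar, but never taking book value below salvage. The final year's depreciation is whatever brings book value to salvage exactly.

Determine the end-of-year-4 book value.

$107,690

Depreciable base = $340,352 − $34,000 = $306,352.
Year 1: DB = ⌊$340,352 × 200%/8⌋ = $85,088; SL = ⌊$306,352/8⌋ = $38,294 → take DB $85,088. Book value $255,264.
Year 2: DB = ⌊$255,264 × 200%/8⌋ = $63,816; SL = ⌊$221,264/7⌋ = $31,609 → take DB $63,816. Book value $191,448.
Year 3: DB = ⌊$191,448 × 200%/8⌋ = $47,862; SL = ⌊$157,448/6⌋ = $26,241 → take DB $47,862. Book value $143,586.
Year 4: DB = ⌊$143,586 × 200%/8⌋ = $35,896; SL = ⌊$109,586/5⌋ = $21,917 → take DB $35,896. Book value $107,690.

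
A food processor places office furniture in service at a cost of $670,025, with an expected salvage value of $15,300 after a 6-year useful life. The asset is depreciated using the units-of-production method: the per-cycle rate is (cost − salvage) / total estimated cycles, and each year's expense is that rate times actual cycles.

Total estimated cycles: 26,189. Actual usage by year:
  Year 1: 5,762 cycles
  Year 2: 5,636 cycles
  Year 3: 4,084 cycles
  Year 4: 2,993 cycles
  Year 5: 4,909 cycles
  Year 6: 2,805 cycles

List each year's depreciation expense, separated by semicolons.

Depreciable base = $670,025 − $15,300 = $654,725.
Rate = $654,725 / 26,189 cycles = $25 per cycle.
Year 1: 5,762 × $25 = $144,050. Book value $525,975.
Year 2: 5,636 × $25 = $140,900. Book value $385,075.
Year 3: 4,084 × $25 = $102,100. Book value $282,975.
Year 4: 2,993 × $25 = $74,825. Book value $208,150.
Year 5: 4,909 × $25 = $122,725. Book value $85,425.
Year 6: 2,805 × $25 = $70,125. Book value $15,300.

$144,050; $140,900; $102,100; $74,825; $122,725; $70,125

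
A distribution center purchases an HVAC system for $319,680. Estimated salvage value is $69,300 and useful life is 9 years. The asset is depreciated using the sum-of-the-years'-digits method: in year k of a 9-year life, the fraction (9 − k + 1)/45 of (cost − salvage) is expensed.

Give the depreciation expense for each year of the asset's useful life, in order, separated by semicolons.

$50,076; $44,512; $38,948; $33,384; $27,820; $22,256; $16,692; $11,128; $5,564

Depreciable base = $319,680 − $69,300 = $250,380.
Sum of the years' digits = 9+8+7+6+5+4+3+2+1 = 45.
Year 1: $250,380 × 9/45 = $50,076. Book value $269,604.
Year 2: $250,380 × 8/45 = $44,512. Book value $225,092.
Year 3: $250,380 × 7/45 = $38,948. Book value $186,144.
Year 4: $250,380 × 6/45 = $33,384. Book value $152,760.
Year 5: $250,380 × 5/45 = $27,820. Book value $124,940.
Year 6: $250,380 × 4/45 = $22,256. Book value $102,684.
Year 7: $250,380 × 3/45 = $16,692. Book value $85,992.
Year 8: $250,380 × 2/45 = $11,128. Book value $74,864.
Year 9: $250,380 × 1/45 = $5,564. Book value $69,300.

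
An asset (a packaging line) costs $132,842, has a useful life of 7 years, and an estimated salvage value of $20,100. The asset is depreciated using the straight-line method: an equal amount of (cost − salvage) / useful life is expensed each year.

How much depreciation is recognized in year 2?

Depreciable base = $132,842 − $20,100 = $112,742.
Annual expense = $112,742 / 7 = $16,106.

$16,106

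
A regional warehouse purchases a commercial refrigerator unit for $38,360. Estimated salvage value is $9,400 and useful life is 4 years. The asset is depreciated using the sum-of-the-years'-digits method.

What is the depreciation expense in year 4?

Depreciable base = $38,360 − $9,400 = $28,960.
Sum of the years' digits = 4+3+2+1 = 10.
Year 1: $28,960 × 4/10 = $11,584. Book value $26,776.
Year 2: $28,960 × 3/10 = $8,688. Book value $18,088.
Year 3: $28,960 × 2/10 = $5,792. Book value $12,296.
Year 4: $28,960 × 1/10 = $2,896. Book value $9,400.

$2,896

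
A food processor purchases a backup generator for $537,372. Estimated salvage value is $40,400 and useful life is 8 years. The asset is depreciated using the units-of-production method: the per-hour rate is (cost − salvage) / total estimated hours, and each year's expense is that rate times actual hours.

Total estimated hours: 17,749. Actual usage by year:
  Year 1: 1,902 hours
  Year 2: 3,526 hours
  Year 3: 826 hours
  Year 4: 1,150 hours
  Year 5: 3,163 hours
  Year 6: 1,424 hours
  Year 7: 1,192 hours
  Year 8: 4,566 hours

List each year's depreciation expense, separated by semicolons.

Depreciable base = $537,372 − $40,400 = $496,972.
Rate = $496,972 / 17,749 hours = $28 per hour.
Year 1: 1,902 × $28 = $53,256. Book value $484,116.
Year 2: 3,526 × $28 = $98,728. Book value $385,388.
Year 3: 826 × $28 = $23,128. Book value $362,260.
Year 4: 1,150 × $28 = $32,200. Book value $330,060.
Year 5: 3,163 × $28 = $88,564. Book value $241,496.
Year 6: 1,424 × $28 = $39,872. Book value $201,624.
Year 7: 1,192 × $28 = $33,376. Book value $168,248.
Year 8: 4,566 × $28 = $127,848. Book value $40,400.

$53,256; $98,728; $23,128; $32,200; $88,564; $39,872; $33,376; $127,848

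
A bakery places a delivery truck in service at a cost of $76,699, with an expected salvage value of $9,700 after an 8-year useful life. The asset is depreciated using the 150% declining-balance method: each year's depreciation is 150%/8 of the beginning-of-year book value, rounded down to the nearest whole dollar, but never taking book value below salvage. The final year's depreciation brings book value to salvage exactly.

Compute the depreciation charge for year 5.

Depreciable base = $76,699 − $9,700 = $66,999.
Year 1: ⌊$76,699 × 150%/8⌋ = $14,381. Book value $62,318.
Year 2: ⌊$62,318 × 150%/8⌋ = $11,684. Book value $50,634.
Year 3: ⌊$50,634 × 150%/8⌋ = $9,493. Book value $41,141.
Year 4: ⌊$41,141 × 150%/8⌋ = $7,713. Book value $33,428.
Year 5: ⌊$33,428 × 150%/8⌋ = $6,267. Book value $27,161.

$6,267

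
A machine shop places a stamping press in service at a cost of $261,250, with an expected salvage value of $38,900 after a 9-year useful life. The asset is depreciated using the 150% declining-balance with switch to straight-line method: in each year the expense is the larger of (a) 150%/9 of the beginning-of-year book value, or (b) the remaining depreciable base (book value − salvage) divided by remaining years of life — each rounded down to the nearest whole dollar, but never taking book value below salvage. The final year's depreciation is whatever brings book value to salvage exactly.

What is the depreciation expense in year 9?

Depreciable base = $261,250 − $38,900 = $222,350.
Year 1: DB = ⌊$261,250 × 150%/9⌋ = $43,541; SL = ⌊$222,350/9⌋ = $24,705 → take DB $43,541. Book value $217,709.
Year 2: DB = ⌊$217,709 × 150%/9⌋ = $36,284; SL = ⌊$178,809/8⌋ = $22,351 → take DB $36,284. Book value $181,425.
Year 3: DB = ⌊$181,425 × 150%/9⌋ = $30,237; SL = ⌊$142,525/7⌋ = $20,360 → take DB $30,237. Book value $151,188.
Year 4: DB = ⌊$151,188 × 150%/9⌋ = $25,198; SL = ⌊$112,288/6⌋ = $18,714 → take DB $25,198. Book value $125,990.
Year 5: DB = ⌊$125,990 × 150%/9⌋ = $20,998; SL = ⌊$87,090/5⌋ = $17,418 → take DB $20,998. Book value $104,992.
Year 6: DB = ⌊$104,992 × 150%/9⌋ = $17,498; SL = ⌊$66,092/4⌋ = $16,523 → take DB $17,498. Book value $87,494.
Year 7: DB = ⌊$87,494 × 150%/9⌋ = $14,582; SL = ⌊$48,594/3⌋ = $16,198 → take SL $16,198. Book value $71,296.
Year 8: DB = ⌊$71,296 × 150%/9⌋ = $11,882; SL = ⌊$32,396/2⌋ = $16,198 → take SL $16,198. Book value $55,098.
Year 9 (final): $55,098 − $38,900 = $16,198. Book value $38,900.

$16,198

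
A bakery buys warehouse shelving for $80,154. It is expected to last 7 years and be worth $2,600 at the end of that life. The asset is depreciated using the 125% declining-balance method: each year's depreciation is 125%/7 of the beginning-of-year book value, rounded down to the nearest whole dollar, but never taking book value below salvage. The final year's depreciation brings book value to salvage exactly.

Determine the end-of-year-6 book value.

$24,625

Depreciable base = $80,154 − $2,600 = $77,554.
Year 1: ⌊$80,154 × 125%/7⌋ = $14,313. Book value $65,841.
Year 2: ⌊$65,841 × 125%/7⌋ = $11,757. Book value $54,084.
Year 3: ⌊$54,084 × 125%/7⌋ = $9,657. Book value $44,427.
Year 4: ⌊$44,427 × 125%/7⌋ = $7,933. Book value $36,494.
Year 5: ⌊$36,494 × 125%/7⌋ = $6,516. Book value $29,978.
Year 6: ⌊$29,978 × 125%/7⌋ = $5,353. Book value $24,625.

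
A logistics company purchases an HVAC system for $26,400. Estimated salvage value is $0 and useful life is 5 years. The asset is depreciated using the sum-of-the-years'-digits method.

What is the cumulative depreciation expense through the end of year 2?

$15,840

Depreciable base = $26,400 − $0 = $26,400.
Sum of the years' digits = 5+4+3+2+1 = 15.
Year 1: $26,400 × 5/15 = $8,800. Book value $17,600.
Year 2: $26,400 × 4/15 = $7,040. Book value $10,560.
Accumulated through year 2 = $26,400 − $10,560 = $15,840.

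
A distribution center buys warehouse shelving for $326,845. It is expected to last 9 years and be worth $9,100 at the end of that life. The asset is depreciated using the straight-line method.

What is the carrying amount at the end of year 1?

Depreciable base = $326,845 − $9,100 = $317,745.
Annual expense = $317,745 / 9 = $35,305.
End of year 1: book value $291,540.

$291,540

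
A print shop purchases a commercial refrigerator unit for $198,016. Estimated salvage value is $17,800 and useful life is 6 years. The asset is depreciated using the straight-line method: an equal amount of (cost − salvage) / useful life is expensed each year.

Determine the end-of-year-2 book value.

Depreciable base = $198,016 − $17,800 = $180,216.
Annual expense = $180,216 / 6 = $30,036.
End of year 1: book value $167,980.
End of year 2: book value $137,944.

$137,944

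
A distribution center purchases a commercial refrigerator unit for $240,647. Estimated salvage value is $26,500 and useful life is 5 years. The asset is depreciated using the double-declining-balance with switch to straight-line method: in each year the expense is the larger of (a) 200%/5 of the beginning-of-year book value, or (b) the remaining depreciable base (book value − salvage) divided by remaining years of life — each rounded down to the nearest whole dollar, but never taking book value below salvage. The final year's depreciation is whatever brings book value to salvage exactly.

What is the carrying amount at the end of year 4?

$31,189

Depreciable base = $240,647 − $26,500 = $214,147.
Year 1: DB = ⌊$240,647 × 200%/5⌋ = $96,258; SL = ⌊$214,147/5⌋ = $42,829 → take DB $96,258. Book value $144,389.
Year 2: DB = ⌊$144,389 × 200%/5⌋ = $57,755; SL = ⌊$117,889/4⌋ = $29,472 → take DB $57,755. Book value $86,634.
Year 3: DB = ⌊$86,634 × 200%/5⌋ = $34,653; SL = ⌊$60,134/3⌋ = $20,044 → take DB $34,653. Book value $51,981.
Year 4: DB = ⌊$51,981 × 200%/5⌋ = $20,792; SL = ⌊$25,481/2⌋ = $12,740 → take DB $20,792. Book value $31,189.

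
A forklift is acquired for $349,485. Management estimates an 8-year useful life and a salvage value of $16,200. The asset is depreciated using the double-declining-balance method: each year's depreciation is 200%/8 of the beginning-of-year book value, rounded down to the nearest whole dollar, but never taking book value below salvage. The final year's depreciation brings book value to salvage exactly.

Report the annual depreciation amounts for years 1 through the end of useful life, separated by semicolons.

Depreciable base = $349,485 − $16,200 = $333,285.
Year 1: ⌊$349,485 × 200%/8⌋ = $87,371. Book value $262,114.
Year 2: ⌊$262,114 × 200%/8⌋ = $65,528. Book value $196,586.
Year 3: ⌊$196,586 × 200%/8⌋ = $49,146. Book value $147,440.
Year 4: ⌊$147,440 × 200%/8⌋ = $36,860. Book value $110,580.
Year 5: ⌊$110,580 × 200%/8⌋ = $27,645. Book value $82,935.
Year 6: ⌊$82,935 × 200%/8⌋ = $20,733. Book value $62,202.
Year 7: ⌊$62,202 × 200%/8⌋ = $15,550. Book value $46,652.
Year 8 (final): $46,652 − $16,200 = $30,452. Book value $16,200.

$87,371; $65,528; $49,146; $36,860; $27,645; $20,733; $15,550; $30,452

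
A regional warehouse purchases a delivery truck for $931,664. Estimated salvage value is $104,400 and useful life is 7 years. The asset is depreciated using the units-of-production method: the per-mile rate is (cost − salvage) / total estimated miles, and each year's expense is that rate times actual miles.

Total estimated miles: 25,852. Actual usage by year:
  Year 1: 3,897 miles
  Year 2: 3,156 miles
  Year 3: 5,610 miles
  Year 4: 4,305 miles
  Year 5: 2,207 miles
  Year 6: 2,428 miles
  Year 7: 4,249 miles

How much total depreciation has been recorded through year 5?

$613,600

Depreciable base = $931,664 − $104,400 = $827,264.
Rate = $827,264 / 25,852 miles = $32 per mile.
Year 1: 3,897 × $32 = $124,704. Book value $806,960.
Year 2: 3,156 × $32 = $100,992. Book value $705,968.
Year 3: 5,610 × $32 = $179,520. Book value $526,448.
Year 4: 4,305 × $32 = $137,760. Book value $388,688.
Year 5: 2,207 × $32 = $70,624. Book value $318,064.
Accumulated through year 5 = $931,664 − $318,064 = $613,600.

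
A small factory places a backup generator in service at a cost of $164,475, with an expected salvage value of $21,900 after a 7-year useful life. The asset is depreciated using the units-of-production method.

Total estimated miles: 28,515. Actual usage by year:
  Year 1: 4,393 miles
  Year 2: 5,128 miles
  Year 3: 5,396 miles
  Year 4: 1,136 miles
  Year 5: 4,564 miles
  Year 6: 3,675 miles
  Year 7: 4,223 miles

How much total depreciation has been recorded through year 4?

$80,265

Depreciable base = $164,475 − $21,900 = $142,575.
Rate = $142,575 / 28,515 miles = $5 per mile.
Year 1: 4,393 × $5 = $21,965. Book value $142,510.
Year 2: 5,128 × $5 = $25,640. Book value $116,870.
Year 3: 5,396 × $5 = $26,980. Book value $89,890.
Year 4: 1,136 × $5 = $5,680. Book value $84,210.
Accumulated through year 4 = $164,475 − $84,210 = $80,265.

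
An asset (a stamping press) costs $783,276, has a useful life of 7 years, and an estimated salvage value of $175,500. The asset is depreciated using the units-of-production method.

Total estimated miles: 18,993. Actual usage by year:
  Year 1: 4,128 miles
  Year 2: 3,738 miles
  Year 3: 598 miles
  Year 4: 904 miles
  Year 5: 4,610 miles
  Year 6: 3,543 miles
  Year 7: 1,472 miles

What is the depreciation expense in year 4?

Depreciable base = $783,276 − $175,500 = $607,776.
Rate = $607,776 / 18,993 miles = $32 per mile.
Year 1: 4,128 × $32 = $132,096. Book value $651,180.
Year 2: 3,738 × $32 = $119,616. Book value $531,564.
Year 3: 598 × $32 = $19,136. Book value $512,428.
Year 4: 904 × $32 = $28,928. Book value $483,500.

$28,928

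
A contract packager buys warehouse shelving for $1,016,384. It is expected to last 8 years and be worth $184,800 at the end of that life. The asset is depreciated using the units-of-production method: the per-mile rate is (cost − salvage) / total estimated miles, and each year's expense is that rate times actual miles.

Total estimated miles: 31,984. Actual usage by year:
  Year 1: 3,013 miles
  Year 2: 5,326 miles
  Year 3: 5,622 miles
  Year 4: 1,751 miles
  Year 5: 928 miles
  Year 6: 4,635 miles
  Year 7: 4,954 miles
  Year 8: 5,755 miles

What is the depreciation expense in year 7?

Depreciable base = $1,016,384 − $184,800 = $831,584.
Rate = $831,584 / 31,984 miles = $26 per mile.
Year 1: 3,013 × $26 = $78,338. Book value $938,046.
Year 2: 5,326 × $26 = $138,476. Book value $799,570.
Year 3: 5,622 × $26 = $146,172. Book value $653,398.
Year 4: 1,751 × $26 = $45,526. Book value $607,872.
Year 5: 928 × $26 = $24,128. Book value $583,744.
Year 6: 4,635 × $26 = $120,510. Book value $463,234.
Year 7: 4,954 × $26 = $128,804. Book value $334,430.

$128,804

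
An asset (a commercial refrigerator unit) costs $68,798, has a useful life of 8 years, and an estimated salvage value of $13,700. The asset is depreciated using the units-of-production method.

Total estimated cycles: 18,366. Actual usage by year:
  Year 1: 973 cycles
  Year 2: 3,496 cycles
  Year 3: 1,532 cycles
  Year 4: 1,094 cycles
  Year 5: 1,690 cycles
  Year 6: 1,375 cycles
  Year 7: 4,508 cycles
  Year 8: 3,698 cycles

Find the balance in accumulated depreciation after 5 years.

$26,355

Depreciable base = $68,798 − $13,700 = $55,098.
Rate = $55,098 / 18,366 cycles = $3 per cycle.
Year 1: 973 × $3 = $2,919. Book value $65,879.
Year 2: 3,496 × $3 = $10,488. Book value $55,391.
Year 3: 1,532 × $3 = $4,596. Book value $50,795.
Year 4: 1,094 × $3 = $3,282. Book value $47,513.
Year 5: 1,690 × $3 = $5,070. Book value $42,443.
Accumulated through year 5 = $68,798 − $42,443 = $26,355.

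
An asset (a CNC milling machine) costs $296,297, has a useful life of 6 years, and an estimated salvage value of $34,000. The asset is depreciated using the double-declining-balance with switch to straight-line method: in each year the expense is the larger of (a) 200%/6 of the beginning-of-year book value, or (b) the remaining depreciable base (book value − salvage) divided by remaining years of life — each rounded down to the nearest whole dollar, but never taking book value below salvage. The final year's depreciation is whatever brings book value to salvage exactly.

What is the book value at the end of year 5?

Depreciable base = $296,297 − $34,000 = $262,297.
Year 1: DB = ⌊$296,297 × 200%/6⌋ = $98,765; SL = ⌊$262,297/6⌋ = $43,716 → take DB $98,765. Book value $197,532.
Year 2: DB = ⌊$197,532 × 200%/6⌋ = $65,844; SL = ⌊$163,532/5⌋ = $32,706 → take DB $65,844. Book value $131,688.
Year 3: DB = ⌊$131,688 × 200%/6⌋ = $43,896; SL = ⌊$97,688/4⌋ = $24,422 → take DB $43,896. Book value $87,792.
Year 4: DB = ⌊$87,792 × 200%/6⌋ = $29,264; SL = ⌊$53,792/3⌋ = $17,930 → take DB $29,264. Book value $58,528.
Year 5: DB = ⌊$58,528 × 200%/6⌋ = $19,509; SL = ⌊$24,528/2⌋ = $12,264 → take DB $19,509. Book value $39,019.

$39,019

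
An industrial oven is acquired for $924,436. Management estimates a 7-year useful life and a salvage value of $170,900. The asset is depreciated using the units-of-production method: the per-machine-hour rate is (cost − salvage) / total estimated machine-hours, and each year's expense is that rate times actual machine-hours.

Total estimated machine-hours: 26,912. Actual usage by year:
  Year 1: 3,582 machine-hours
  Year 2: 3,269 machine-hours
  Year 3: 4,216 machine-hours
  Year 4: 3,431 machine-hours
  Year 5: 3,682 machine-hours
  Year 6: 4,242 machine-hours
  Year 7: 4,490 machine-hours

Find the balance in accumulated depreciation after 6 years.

Depreciable base = $924,436 − $170,900 = $753,536.
Rate = $753,536 / 26,912 machine-hours = $28 per machine-hour.
Year 1: 3,582 × $28 = $100,296. Book value $824,140.
Year 2: 3,269 × $28 = $91,532. Book value $732,608.
Year 3: 4,216 × $28 = $118,048. Book value $614,560.
Year 4: 3,431 × $28 = $96,068. Book value $518,492.
Year 5: 3,682 × $28 = $103,096. Book value $415,396.
Year 6: 4,242 × $28 = $118,776. Book value $296,620.
Accumulated through year 6 = $924,436 − $296,620 = $627,816.

$627,816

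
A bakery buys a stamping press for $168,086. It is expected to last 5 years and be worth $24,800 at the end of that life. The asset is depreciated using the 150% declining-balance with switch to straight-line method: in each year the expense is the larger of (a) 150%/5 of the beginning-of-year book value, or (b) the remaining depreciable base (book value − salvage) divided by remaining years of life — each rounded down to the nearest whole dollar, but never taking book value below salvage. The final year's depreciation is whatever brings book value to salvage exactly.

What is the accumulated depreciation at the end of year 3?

$110,431

Depreciable base = $168,086 − $24,800 = $143,286.
Year 1: DB = ⌊$168,086 × 150%/5⌋ = $50,425; SL = ⌊$143,286/5⌋ = $28,657 → take DB $50,425. Book value $117,661.
Year 2: DB = ⌊$117,661 × 150%/5⌋ = $35,298; SL = ⌊$92,861/4⌋ = $23,215 → take DB $35,298. Book value $82,363.
Year 3: DB = ⌊$82,363 × 150%/5⌋ = $24,708; SL = ⌊$57,563/3⌋ = $19,187 → take DB $24,708. Book value $57,655.
Accumulated through year 3 = $168,086 − $57,655 = $110,431.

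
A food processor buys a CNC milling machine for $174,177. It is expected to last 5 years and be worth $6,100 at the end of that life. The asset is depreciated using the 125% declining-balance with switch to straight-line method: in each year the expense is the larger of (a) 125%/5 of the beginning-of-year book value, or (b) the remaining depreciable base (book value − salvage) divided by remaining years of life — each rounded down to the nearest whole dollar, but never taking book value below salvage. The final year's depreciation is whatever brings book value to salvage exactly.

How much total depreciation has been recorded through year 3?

$106,827

Depreciable base = $174,177 − $6,100 = $168,077.
Year 1: DB = ⌊$174,177 × 125%/5⌋ = $43,544; SL = ⌊$168,077/5⌋ = $33,615 → take DB $43,544. Book value $130,633.
Year 2: DB = ⌊$130,633 × 125%/5⌋ = $32,658; SL = ⌊$124,533/4⌋ = $31,133 → take DB $32,658. Book value $97,975.
Year 3: DB = ⌊$97,975 × 125%/5⌋ = $24,493; SL = ⌊$91,875/3⌋ = $30,625 → take SL $30,625. Book value $67,350.
Accumulated through year 3 = $174,177 − $67,350 = $106,827.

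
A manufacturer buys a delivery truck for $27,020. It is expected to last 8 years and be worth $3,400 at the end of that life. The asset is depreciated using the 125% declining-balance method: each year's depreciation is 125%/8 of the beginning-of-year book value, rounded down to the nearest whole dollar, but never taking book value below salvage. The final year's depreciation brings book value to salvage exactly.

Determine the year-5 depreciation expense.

$2,140

Depreciable base = $27,020 − $3,400 = $23,620.
Year 1: ⌊$27,020 × 125%/8⌋ = $4,221. Book value $22,799.
Year 2: ⌊$22,799 × 125%/8⌋ = $3,562. Book value $19,237.
Year 3: ⌊$19,237 × 125%/8⌋ = $3,005. Book value $16,232.
Year 4: ⌊$16,232 × 125%/8⌋ = $2,536. Book value $13,696.
Year 5: ⌊$13,696 × 125%/8⌋ = $2,140. Book value $11,556.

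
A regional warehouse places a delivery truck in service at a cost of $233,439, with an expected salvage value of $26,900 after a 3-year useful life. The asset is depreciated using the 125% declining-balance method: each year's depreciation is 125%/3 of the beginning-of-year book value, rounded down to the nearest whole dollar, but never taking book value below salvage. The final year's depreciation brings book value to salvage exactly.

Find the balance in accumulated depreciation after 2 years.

$154,004

Depreciable base = $233,439 − $26,900 = $206,539.
Year 1: ⌊$233,439 × 125%/3⌋ = $97,266. Book value $136,173.
Year 2: ⌊$136,173 × 125%/3⌋ = $56,738. Book value $79,435.
Accumulated through year 2 = $233,439 − $79,435 = $154,004.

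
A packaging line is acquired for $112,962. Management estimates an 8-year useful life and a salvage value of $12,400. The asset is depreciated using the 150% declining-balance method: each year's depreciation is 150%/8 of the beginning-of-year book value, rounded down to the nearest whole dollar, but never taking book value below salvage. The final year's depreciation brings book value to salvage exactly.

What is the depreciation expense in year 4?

$11,360

Depreciable base = $112,962 − $12,400 = $100,562.
Year 1: ⌊$112,962 × 150%/8⌋ = $21,180. Book value $91,782.
Year 2: ⌊$91,782 × 150%/8⌋ = $17,209. Book value $74,573.
Year 3: ⌊$74,573 × 150%/8⌋ = $13,982. Book value $60,591.
Year 4: ⌊$60,591 × 150%/8⌋ = $11,360. Book value $49,231.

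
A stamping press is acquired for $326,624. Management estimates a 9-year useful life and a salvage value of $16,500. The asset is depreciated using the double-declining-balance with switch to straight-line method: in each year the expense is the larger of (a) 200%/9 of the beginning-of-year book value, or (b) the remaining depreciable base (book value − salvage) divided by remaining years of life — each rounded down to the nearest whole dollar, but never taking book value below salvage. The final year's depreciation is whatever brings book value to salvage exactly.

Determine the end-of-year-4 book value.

Depreciable base = $326,624 − $16,500 = $310,124.
Year 1: DB = ⌊$326,624 × 200%/9⌋ = $72,583; SL = ⌊$310,124/9⌋ = $34,458 → take DB $72,583. Book value $254,041.
Year 2: DB = ⌊$254,041 × 200%/9⌋ = $56,453; SL = ⌊$237,541/8⌋ = $29,692 → take DB $56,453. Book value $197,588.
Year 3: DB = ⌊$197,588 × 200%/9⌋ = $43,908; SL = ⌊$181,088/7⌋ = $25,869 → take DB $43,908. Book value $153,680.
Year 4: DB = ⌊$153,680 × 200%/9⌋ = $34,151; SL = ⌊$137,180/6⌋ = $22,863 → take DB $34,151. Book value $119,529.

$119,529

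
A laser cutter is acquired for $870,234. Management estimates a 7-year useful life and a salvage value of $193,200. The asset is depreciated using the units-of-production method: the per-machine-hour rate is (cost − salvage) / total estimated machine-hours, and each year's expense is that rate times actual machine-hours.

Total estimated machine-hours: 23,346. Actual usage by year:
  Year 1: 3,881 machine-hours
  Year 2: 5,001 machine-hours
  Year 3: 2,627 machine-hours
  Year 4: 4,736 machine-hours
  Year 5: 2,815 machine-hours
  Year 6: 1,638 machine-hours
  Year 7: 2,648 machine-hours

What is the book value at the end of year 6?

$269,992

Depreciable base = $870,234 − $193,200 = $677,034.
Rate = $677,034 / 23,346 machine-hours = $29 per machine-hour.
Year 1: 3,881 × $29 = $112,549. Book value $757,685.
Year 2: 5,001 × $29 = $145,029. Book value $612,656.
Year 3: 2,627 × $29 = $76,183. Book value $536,473.
Year 4: 4,736 × $29 = $137,344. Book value $399,129.
Year 5: 2,815 × $29 = $81,635. Book value $317,494.
Year 6: 1,638 × $29 = $47,502. Book value $269,992.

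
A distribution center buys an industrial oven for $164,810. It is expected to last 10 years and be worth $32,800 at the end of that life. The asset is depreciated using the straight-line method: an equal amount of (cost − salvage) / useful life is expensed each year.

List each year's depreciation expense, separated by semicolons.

Depreciable base = $164,810 − $32,800 = $132,010.
Annual expense = $132,010 / 10 = $13,201.
End of year 1: book value $151,609.
End of year 2: book value $138,408.
End of year 3: book value $125,207.
End of year 4: book value $112,006.
End of year 5: book value $98,805.
End of year 6: book value $85,604.
End of year 7: book value $72,403.
End of year 8: book value $59,202.
End of year 9: book value $46,001.
End of year 10: book value $32,800.

$13,201; $13,201; $13,201; $13,201; $13,201; $13,201; $13,201; $13,201; $13,201; $13,201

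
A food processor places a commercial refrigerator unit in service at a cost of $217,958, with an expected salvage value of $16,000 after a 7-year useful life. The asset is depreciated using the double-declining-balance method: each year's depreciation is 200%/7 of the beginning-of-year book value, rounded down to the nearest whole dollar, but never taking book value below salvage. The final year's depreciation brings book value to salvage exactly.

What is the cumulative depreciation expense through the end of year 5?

$177,430

Depreciable base = $217,958 − $16,000 = $201,958.
Year 1: ⌊$217,958 × 200%/7⌋ = $62,273. Book value $155,685.
Year 2: ⌊$155,685 × 200%/7⌋ = $44,481. Book value $111,204.
Year 3: ⌊$111,204 × 200%/7⌋ = $31,772. Book value $79,432.
Year 4: ⌊$79,432 × 200%/7⌋ = $22,694. Book value $56,738.
Year 5: ⌊$56,738 × 200%/7⌋ = $16,210. Book value $40,528.
Accumulated through year 5 = $217,958 − $40,528 = $177,430.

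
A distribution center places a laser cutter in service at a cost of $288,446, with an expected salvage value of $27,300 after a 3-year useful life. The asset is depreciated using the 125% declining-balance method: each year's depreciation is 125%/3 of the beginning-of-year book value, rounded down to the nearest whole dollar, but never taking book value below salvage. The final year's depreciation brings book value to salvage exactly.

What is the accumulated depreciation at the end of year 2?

$190,293

Depreciable base = $288,446 − $27,300 = $261,146.
Year 1: ⌊$288,446 × 125%/3⌋ = $120,185. Book value $168,261.
Year 2: ⌊$168,261 × 125%/3⌋ = $70,108. Book value $98,153.
Accumulated through year 2 = $288,446 − $98,153 = $190,293.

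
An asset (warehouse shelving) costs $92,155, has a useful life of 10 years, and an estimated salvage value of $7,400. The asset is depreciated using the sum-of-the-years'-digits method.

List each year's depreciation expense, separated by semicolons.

$15,410; $13,869; $12,328; $10,787; $9,246; $7,705; $6,164; $4,623; $3,082; $1,541

Depreciable base = $92,155 − $7,400 = $84,755.
Sum of the years' digits = 10+9+8+7+6+5+4+3+2+1 = 55.
Year 1: $84,755 × 10/55 = $15,410. Book value $76,745.
Year 2: $84,755 × 9/55 = $13,869. Book value $62,876.
Year 3: $84,755 × 8/55 = $12,328. Book value $50,548.
Year 4: $84,755 × 7/55 = $10,787. Book value $39,761.
Year 5: $84,755 × 6/55 = $9,246. Book value $30,515.
Year 6: $84,755 × 5/55 = $7,705. Book value $22,810.
Year 7: $84,755 × 4/55 = $6,164. Book value $16,646.
Year 8: $84,755 × 3/55 = $4,623. Book value $12,023.
Year 9: $84,755 × 2/55 = $3,082. Book value $8,941.
Year 10: $84,755 × 1/55 = $1,541. Book value $7,400.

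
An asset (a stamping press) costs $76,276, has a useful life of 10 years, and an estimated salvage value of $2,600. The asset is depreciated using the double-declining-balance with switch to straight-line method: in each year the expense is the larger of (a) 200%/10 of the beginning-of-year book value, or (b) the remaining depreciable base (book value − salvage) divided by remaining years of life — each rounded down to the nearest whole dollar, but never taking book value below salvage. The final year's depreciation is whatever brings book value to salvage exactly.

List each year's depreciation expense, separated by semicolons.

$15,255; $12,204; $9,763; $7,810; $6,248; $4,999; $4,349; $4,349; $4,349; $4,350

Depreciable base = $76,276 − $2,600 = $73,676.
Year 1: DB = ⌊$76,276 × 200%/10⌋ = $15,255; SL = ⌊$73,676/10⌋ = $7,367 → take DB $15,255. Book value $61,021.
Year 2: DB = ⌊$61,021 × 200%/10⌋ = $12,204; SL = ⌊$58,421/9⌋ = $6,491 → take DB $12,204. Book value $48,817.
Year 3: DB = ⌊$48,817 × 200%/10⌋ = $9,763; SL = ⌊$46,217/8⌋ = $5,777 → take DB $9,763. Book value $39,054.
Year 4: DB = ⌊$39,054 × 200%/10⌋ = $7,810; SL = ⌊$36,454/7⌋ = $5,207 → take DB $7,810. Book value $31,244.
Year 5: DB = ⌊$31,244 × 200%/10⌋ = $6,248; SL = ⌊$28,644/6⌋ = $4,774 → take DB $6,248. Book value $24,996.
Year 6: DB = ⌊$24,996 × 200%/10⌋ = $4,999; SL = ⌊$22,396/5⌋ = $4,479 → take DB $4,999. Book value $19,997.
Year 7: DB = ⌊$19,997 × 200%/10⌋ = $3,999; SL = ⌊$17,397/4⌋ = $4,349 → take SL $4,349. Book value $15,648.
Year 8: DB = ⌊$15,648 × 200%/10⌋ = $3,129; SL = ⌊$13,048/3⌋ = $4,349 → take SL $4,349. Book value $11,299.
Year 9: DB = ⌊$11,299 × 200%/10⌋ = $2,259; SL = ⌊$8,699/2⌋ = $4,349 → take SL $4,349. Book value $6,950.
Year 10 (final): $6,950 − $2,600 = $4,350. Book value $2,600.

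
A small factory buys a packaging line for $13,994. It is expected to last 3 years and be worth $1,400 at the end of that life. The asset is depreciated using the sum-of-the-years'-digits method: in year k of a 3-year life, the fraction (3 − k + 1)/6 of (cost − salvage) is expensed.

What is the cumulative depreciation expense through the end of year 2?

$10,495

Depreciable base = $13,994 − $1,400 = $12,594.
Sum of the years' digits = 3+2+1 = 6.
Year 1: $12,594 × 3/6 = $6,297. Book value $7,697.
Year 2: $12,594 × 2/6 = $4,198. Book value $3,499.
Accumulated through year 2 = $13,994 − $3,499 = $10,495.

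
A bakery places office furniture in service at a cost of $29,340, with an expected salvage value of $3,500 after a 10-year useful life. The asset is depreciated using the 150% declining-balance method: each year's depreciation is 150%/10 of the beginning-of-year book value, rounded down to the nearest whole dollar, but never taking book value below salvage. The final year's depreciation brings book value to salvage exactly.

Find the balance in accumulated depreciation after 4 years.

Depreciable base = $29,340 − $3,500 = $25,840.
Year 1: ⌊$29,340 × 150%/10⌋ = $4,401. Book value $24,939.
Year 2: ⌊$24,939 × 150%/10⌋ = $3,740. Book value $21,199.
Year 3: ⌊$21,199 × 150%/10⌋ = $3,179. Book value $18,020.
Year 4: ⌊$18,020 × 150%/10⌋ = $2,703. Book value $15,317.
Accumulated through year 4 = $29,340 − $15,317 = $14,023.

$14,023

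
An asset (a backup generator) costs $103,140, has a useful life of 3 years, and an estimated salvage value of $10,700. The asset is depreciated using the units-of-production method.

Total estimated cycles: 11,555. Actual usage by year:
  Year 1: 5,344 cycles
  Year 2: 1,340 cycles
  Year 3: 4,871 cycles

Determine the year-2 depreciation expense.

$10,720

Depreciable base = $103,140 − $10,700 = $92,440.
Rate = $92,440 / 11,555 cycles = $8 per cycle.
Year 1: 5,344 × $8 = $42,752. Book value $60,388.
Year 2: 1,340 × $8 = $10,720. Book value $49,668.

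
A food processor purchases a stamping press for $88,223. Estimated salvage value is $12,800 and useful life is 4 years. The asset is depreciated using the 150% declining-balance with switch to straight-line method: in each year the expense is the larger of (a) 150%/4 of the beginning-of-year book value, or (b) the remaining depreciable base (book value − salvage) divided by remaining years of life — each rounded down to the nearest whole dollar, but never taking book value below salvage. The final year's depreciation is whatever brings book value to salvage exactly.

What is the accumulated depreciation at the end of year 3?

$66,683

Depreciable base = $88,223 − $12,800 = $75,423.
Year 1: DB = ⌊$88,223 × 150%/4⌋ = $33,083; SL = ⌊$75,423/4⌋ = $18,855 → take DB $33,083. Book value $55,140.
Year 2: DB = ⌊$55,140 × 150%/4⌋ = $20,677; SL = ⌊$42,340/3⌋ = $14,113 → take DB $20,677. Book value $34,463.
Year 3: DB = ⌊$34,463 × 150%/4⌋ = $12,923; SL = ⌊$21,663/2⌋ = $10,831 → take DB $12,923. Book value $21,540.
Accumulated through year 3 = $88,223 − $21,540 = $66,683.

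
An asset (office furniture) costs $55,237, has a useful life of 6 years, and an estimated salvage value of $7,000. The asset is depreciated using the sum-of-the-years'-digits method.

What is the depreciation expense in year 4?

Depreciable base = $55,237 − $7,000 = $48,237.
Sum of the years' digits = 6+5+4+3+2+1 = 21.
Year 1: $48,237 × 6/21 = $13,782. Book value $41,455.
Year 2: $48,237 × 5/21 = $11,485. Book value $29,970.
Year 3: $48,237 × 4/21 = $9,188. Book value $20,782.
Year 4: $48,237 × 3/21 = $6,891. Book value $13,891.

$6,891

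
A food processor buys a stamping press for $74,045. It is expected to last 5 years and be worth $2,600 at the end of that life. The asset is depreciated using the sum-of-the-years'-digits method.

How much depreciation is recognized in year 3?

Depreciable base = $74,045 − $2,600 = $71,445.
Sum of the years' digits = 5+4+3+2+1 = 15.
Year 1: $71,445 × 5/15 = $23,815. Book value $50,230.
Year 2: $71,445 × 4/15 = $19,052. Book value $31,178.
Year 3: $71,445 × 3/15 = $14,289. Book value $16,889.

$14,289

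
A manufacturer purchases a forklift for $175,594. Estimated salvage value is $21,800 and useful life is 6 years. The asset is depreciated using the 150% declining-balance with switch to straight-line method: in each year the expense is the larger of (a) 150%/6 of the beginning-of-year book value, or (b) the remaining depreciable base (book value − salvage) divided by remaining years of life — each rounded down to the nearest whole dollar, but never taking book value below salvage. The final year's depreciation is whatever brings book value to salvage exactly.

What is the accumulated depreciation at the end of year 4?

$120,034

Depreciable base = $175,594 − $21,800 = $153,794.
Year 1: DB = ⌊$175,594 × 150%/6⌋ = $43,898; SL = ⌊$153,794/6⌋ = $25,632 → take DB $43,898. Book value $131,696.
Year 2: DB = ⌊$131,696 × 150%/6⌋ = $32,924; SL = ⌊$109,896/5⌋ = $21,979 → take DB $32,924. Book value $98,772.
Year 3: DB = ⌊$98,772 × 150%/6⌋ = $24,693; SL = ⌊$76,972/4⌋ = $19,243 → take DB $24,693. Book value $74,079.
Year 4: DB = ⌊$74,079 × 150%/6⌋ = $18,519; SL = ⌊$52,279/3⌋ = $17,426 → take DB $18,519. Book value $55,560.
Accumulated through year 4 = $175,594 − $55,560 = $120,034.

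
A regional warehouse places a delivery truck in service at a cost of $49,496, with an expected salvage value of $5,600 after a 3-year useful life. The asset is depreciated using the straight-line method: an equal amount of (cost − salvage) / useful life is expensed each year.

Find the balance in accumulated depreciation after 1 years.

Depreciable base = $49,496 − $5,600 = $43,896.
Annual expense = $43,896 / 3 = $14,632.
End of year 1: book value $34,864.
Accumulated through year 1 = $49,496 − $34,864 = $14,632.

$14,632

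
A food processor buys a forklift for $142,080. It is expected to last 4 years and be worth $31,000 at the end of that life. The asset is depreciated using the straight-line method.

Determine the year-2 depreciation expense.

$27,770

Depreciable base = $142,080 − $31,000 = $111,080.
Annual expense = $111,080 / 4 = $27,770.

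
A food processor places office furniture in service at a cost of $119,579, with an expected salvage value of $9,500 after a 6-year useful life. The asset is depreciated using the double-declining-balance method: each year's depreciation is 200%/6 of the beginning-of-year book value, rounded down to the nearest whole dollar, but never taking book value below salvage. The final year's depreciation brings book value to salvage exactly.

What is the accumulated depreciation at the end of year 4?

Depreciable base = $119,579 − $9,500 = $110,079.
Year 1: ⌊$119,579 × 200%/6⌋ = $39,859. Book value $79,720.
Year 2: ⌊$79,720 × 200%/6⌋ = $26,573. Book value $53,147.
Year 3: ⌊$53,147 × 200%/6⌋ = $17,715. Book value $35,432.
Year 4: ⌊$35,432 × 200%/6⌋ = $11,810. Book value $23,622.
Accumulated through year 4 = $119,579 − $23,622 = $95,957.

$95,957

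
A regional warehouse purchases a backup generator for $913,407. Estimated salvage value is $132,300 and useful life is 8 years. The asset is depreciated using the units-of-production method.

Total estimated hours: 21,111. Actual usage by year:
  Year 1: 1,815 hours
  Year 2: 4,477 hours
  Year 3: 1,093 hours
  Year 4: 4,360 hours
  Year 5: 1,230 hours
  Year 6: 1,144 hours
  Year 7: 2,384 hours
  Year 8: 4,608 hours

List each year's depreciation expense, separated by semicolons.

Depreciable base = $913,407 − $132,300 = $781,107.
Rate = $781,107 / 21,111 hours = $37 per hour.
Year 1: 1,815 × $37 = $67,155. Book value $846,252.
Year 2: 4,477 × $37 = $165,649. Book value $680,603.
Year 3: 1,093 × $37 = $40,441. Book value $640,162.
Year 4: 4,360 × $37 = $161,320. Book value $478,842.
Year 5: 1,230 × $37 = $45,510. Book value $433,332.
Year 6: 1,144 × $37 = $42,328. Book value $391,004.
Year 7: 2,384 × $37 = $88,208. Book value $302,796.
Year 8: 4,608 × $37 = $170,496. Book value $132,300.

$67,155; $165,649; $40,441; $161,320; $45,510; $42,328; $88,208; $170,496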